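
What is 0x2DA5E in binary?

0b101101101001011110

Expand each hex digit to 4 bits: 2=0010 D=1101 A=1010 5=0101 E=1110.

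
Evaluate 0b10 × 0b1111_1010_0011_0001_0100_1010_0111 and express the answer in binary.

0b11111010001100010100101001110

Multiply each base-2 digit by 2, carrying:
  1×2 = 2 → write 0 carry 1
  1×2+1 = 3 → write 1 carry 1
  1×2+1 = 3 → write 1 carry 1
  0×2+1 = 1 → write 1
  0×2 = 0 → write 0
  1×2 = 2 → write 0 carry 1
  0×2+1 = 1 → write 1
  1×2 = 2 → write 0 carry 1
  0×2+1 = 1 → write 1
  0×2 = 0 → write 0
  1×2 = 2 → write 0 carry 1
  0×2+1 = 1 → write 1
  1×2 = 2 → write 0 carry 1
  0×2+1 = 1 → write 1
  0×2 = 0 → write 0
  0×2 = 0 → write 0
  1×2 = 2 → write 0 carry 1
  1×2+1 = 3 → write 1 carry 1
  0×2+1 = 1 → write 1
  0×2 = 0 → write 0
  0×2 = 0 → write 0
  1×2 = 2 → write 0 carry 1
  0×2+1 = 1 → write 1
  1×2 = 2 → write 0 carry 1
  1×2+1 = 3 → write 1 carry 1
  1×2+1 = 3 → write 1 carry 1
  1×2+1 = 3 → write 1 carry 1
  1×2+1 = 3 → write 1 carry 1
  remaining carry: 1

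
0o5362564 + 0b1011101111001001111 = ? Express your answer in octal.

0o6741703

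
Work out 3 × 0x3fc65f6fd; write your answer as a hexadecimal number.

Multiply each base-16 digit by 3, carrying:
  d×3 = 39 → write 7 carry 2
  f×3+2 = 47 → write f carry 2
  6×3+2 = 20 → write 4 carry 1
  f×3+1 = 46 → write e carry 2
  5×3+2 = 17 → write 1 carry 1
  6×3+1 = 19 → write 3 carry 1
  c×3+1 = 37 → write 5 carry 2
  f×3+2 = 47 → write f carry 2
  3×3+2 = 11 → write b

0xbf531e4f7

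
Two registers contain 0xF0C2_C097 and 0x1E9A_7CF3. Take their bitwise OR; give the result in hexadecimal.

OR each hex digit independently (no carries):
  F|1=F, 0|E=E, C|9=D, 2|A=A, C|7=F, 0|C=C, 9|F=F, 7|3=7

0xFEDAFCF7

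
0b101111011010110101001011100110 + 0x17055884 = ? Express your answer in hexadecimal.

0x4670ab6a

0b101111011010110101001011100110 = 0x2f6b52e6 in hexadecimal.
Add column by column in base 16, right to left:
  6+4 = a
  e+8 = 6 carry 1
  2+8+1 = b
  5+5 = a
  b+5 = 0 carry 1
  6+0+1 = 7
  f+7 = 6 carry 1
  2+1+1 = 4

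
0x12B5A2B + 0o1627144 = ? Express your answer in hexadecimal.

0x132888F

0o1627144 = 0x72E64 in hexadecimal.
Add column by column in base 16, right to left:
  B+4 = F
  2+6 = 8
  A+E = 8 carry 1
  5+2+1 = 8
  B+7 = 2 carry 1
  2+0+1 = 3
  1+0 = 1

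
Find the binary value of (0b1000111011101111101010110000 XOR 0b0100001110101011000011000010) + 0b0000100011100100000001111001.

0b1101011000101000101011101011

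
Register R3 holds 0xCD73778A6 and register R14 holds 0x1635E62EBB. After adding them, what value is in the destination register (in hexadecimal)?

Add column by column in base 16, right to left:
  6+B = 1 carry 1
  A+B+1 = 6 carry 1
  8+E+1 = 7 carry 1
  7+2+1 = A
  7+6 = D
  3+E = 1 carry 1
  7+5+1 = D
  D+3 = 0 carry 1
  C+6+1 = 3 carry 1
  0+1+1 = 2

0x230D1DA761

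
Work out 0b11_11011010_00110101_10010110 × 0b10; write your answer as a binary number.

Multiply each base-2 digit by 2, carrying:
  0×2 = 0 → write 0
  1×2 = 2 → write 0 carry 1
  1×2+1 = 3 → write 1 carry 1
  0×2+1 = 1 → write 1
  1×2 = 2 → write 0 carry 1
  0×2+1 = 1 → write 1
  0×2 = 0 → write 0
  1×2 = 2 → write 0 carry 1
  1×2+1 = 3 → write 1 carry 1
  0×2+1 = 1 → write 1
  1×2 = 2 → write 0 carry 1
  0×2+1 = 1 → write 1
  1×2 = 2 → write 0 carry 1
  1×2+1 = 3 → write 1 carry 1
  0×2+1 = 1 → write 1
  0×2 = 0 → write 0
  0×2 = 0 → write 0
  1×2 = 2 → write 0 carry 1
  0×2+1 = 1 → write 1
  1×2 = 2 → write 0 carry 1
  1×2+1 = 3 → write 1 carry 1
  0×2+1 = 1 → write 1
  1×2 = 2 → write 0 carry 1
  1×2+1 = 3 → write 1 carry 1
  1×2+1 = 3 → write 1 carry 1
  1×2+1 = 3 → write 1 carry 1
  remaining carry: 1

0b111101101000110101100101100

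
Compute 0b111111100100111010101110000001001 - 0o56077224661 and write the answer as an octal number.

0b111111100100111010101110000001001 = 0o77447256011 in octal.
Subtract column by column in base 8:
  1-1 → 0
  1-6 → 3 (borrow)
  0-6-1 → 1 (borrow)
  6-4-1 → 1
  5-2 → 3
  2-2 → 0
  7-7 → 0
  4-7 → 5 (borrow)
  4-0-1 → 3
  7-6 → 1
  7-5 → 2

0o21350031130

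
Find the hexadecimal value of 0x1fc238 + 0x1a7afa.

Add column by column in base 16, right to left:
  8+a = 2 carry 1
  3+f+1 = 3 carry 1
  2+a+1 = d
  c+7 = 3 carry 1
  f+a+1 = a carry 1
  1+1+1 = 3

0x3a3d32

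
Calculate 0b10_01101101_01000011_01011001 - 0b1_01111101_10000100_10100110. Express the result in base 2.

0b111011111011111010110011

Subtract column by column in base 2:
  1-0 → 1
  0-1 → 1 (borrow)
  0-1-1 → 0 (borrow)
  1-0-1 → 0
  1-0 → 1
  0-1 → 1 (borrow)
  1-0-1 → 0
  0-1 → 1 (borrow)
  1-0-1 → 0
  1-0 → 1
  0-1 → 1 (borrow)
  0-0-1 → 1 (borrow)
  0-0-1 → 1 (borrow)
  0-0-1 → 1 (borrow)
  1-0-1 → 0
  0-1 → 1 (borrow)
  1-1-1 → 1 (borrow)
  0-0-1 → 1 (borrow)
  1-1-1 → 1 (borrow)
  1-1-1 → 1 (borrow)
  0-1-1 → 0 (borrow)
  1-1-1 → 1 (borrow)
  1-1-1 → 1 (borrow)
  0-0-1 → 1 (borrow)
  0-1-1 → 0 (borrow)
  1-0-1 → 0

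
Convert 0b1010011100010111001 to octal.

Group the bits in threes: 001 010 011 100 010 111 001 → 1234271.

0o1234271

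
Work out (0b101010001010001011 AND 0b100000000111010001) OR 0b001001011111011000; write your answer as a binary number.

0b101010001010001011 AND 0b100000000111010001 = 0b100000000010000001.
Then OR with 0b001001011111011000.

0b101001011111011001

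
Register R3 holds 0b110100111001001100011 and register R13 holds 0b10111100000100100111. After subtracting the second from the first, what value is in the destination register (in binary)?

Subtract column by column in base 2:
  1-1 → 0
  1-1 → 0
  0-1 → 1 (borrow)
  0-0-1 → 1 (borrow)
  0-0-1 → 1 (borrow)
  1-1-1 → 1 (borrow)
  1-0-1 → 0
  0-0 → 0
  0-1 → 1 (borrow)
  1-0-1 → 0
  0-0 → 0
  0-0 → 0
  1-0 → 1
  1-0 → 1
  1-1 → 0
  0-1 → 1 (borrow)
  0-1-1 → 0 (borrow)
  1-1-1 → 1 (borrow)
  0-0-1 → 1 (borrow)
  1-1-1 → 1 (borrow)
  1-0-1 → 0

0b11101011000100111100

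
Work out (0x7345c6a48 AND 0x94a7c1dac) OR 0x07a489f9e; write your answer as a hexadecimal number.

0x17a5c9f9e

0x7345c6a48 AND 0x94a7c1dac = 0x1005c0808.
Then OR with 0x07a489f9e.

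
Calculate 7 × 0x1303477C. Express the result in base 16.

0x8516F464

Multiply each base-16 digit by 7, carrying:
  C×7 = 84 → write 4 carry 5
  7×7+5 = 54 → write 6 carry 3
  7×7+3 = 52 → write 4 carry 3
  4×7+3 = 31 → write F carry 1
  3×7+1 = 22 → write 6 carry 1
  0×7+1 = 1 → write 1
  3×7 = 21 → write 5 carry 1
  1×7+1 = 8 → write 8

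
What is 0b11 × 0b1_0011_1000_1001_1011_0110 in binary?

Multiply each base-2 digit by 3, carrying:
  0×3 = 0 → write 0
  1×3 = 3 → write 1 carry 1
  1×3+1 = 4 → write 0 carry 2
  0×3+2 = 2 → write 0 carry 1
  1×3+1 = 4 → write 0 carry 2
  1×3+2 = 5 → write 1 carry 2
  0×3+2 = 2 → write 0 carry 1
  1×3+1 = 4 → write 0 carry 2
  1×3+2 = 5 → write 1 carry 2
  0×3+2 = 2 → write 0 carry 1
  0×3+1 = 1 → write 1
  1×3 = 3 → write 1 carry 1
  0×3+1 = 1 → write 1
  0×3 = 0 → write 0
  0×3 = 0 → write 0
  1×3 = 3 → write 1 carry 1
  1×3+1 = 4 → write 0 carry 2
  1×3+2 = 5 → write 1 carry 2
  0×3+2 = 2 → write 0 carry 1
  0×3+1 = 1 → write 1
  1×3 = 3 → write 1 carry 1
  remaining carry: 1

0b1110101001110100100010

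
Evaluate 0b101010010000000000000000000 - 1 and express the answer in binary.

The trailing 19 digits are 0, so subtracting 1 borrows through: they become 1 and the next digit up decrements.

0b101010001111111111111111111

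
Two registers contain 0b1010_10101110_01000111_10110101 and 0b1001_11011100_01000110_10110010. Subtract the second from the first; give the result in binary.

0b110100100000000100000011

Subtract column by column in base 2:
  1-0 → 1
  0-1 → 1 (borrow)
  1-0-1 → 0
  0-0 → 0
  1-1 → 0
  1-1 → 0
  0-0 → 0
  1-1 → 0
  1-0 → 1
  1-1 → 0
  1-1 → 0
  0-0 → 0
  0-0 → 0
  0-0 → 0
  1-1 → 0
  0-0 → 0
  0-0 → 0
  1-0 → 1
  1-1 → 0
  1-1 → 0
  0-1 → 1 (borrow)
  1-0-1 → 0
  0-1 → 1 (borrow)
  1-1-1 → 1 (borrow)
  0-1-1 → 0 (borrow)
  1-0-1 → 0
  0-0 → 0
  1-1 → 0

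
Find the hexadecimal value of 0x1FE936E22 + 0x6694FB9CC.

Add column by column in base 16, right to left:
  2+C = E
  2+C = E
  E+9 = 7 carry 1
  6+B+1 = 2 carry 1
  3+F+1 = 3 carry 1
  9+4+1 = E
  E+9 = 7 carry 1
  F+6+1 = 6 carry 1
  1+6+1 = 8

0x867E327EE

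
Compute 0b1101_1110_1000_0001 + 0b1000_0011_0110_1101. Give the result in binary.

0b10110000111101110

Add column by column in base 2, right to left:
  1+1 = 0 carry 1
  0+0+1 = 1
  0+1 = 1
  0+1 = 1
  0+0 = 0
  0+1 = 1
  0+1 = 1
  1+0 = 1
  0+1 = 1
  1+1 = 0 carry 1
  1+0+1 = 0 carry 1
  1+0+1 = 0 carry 1
  1+0+1 = 0 carry 1
  0+0+1 = 1
  1+0 = 1
  1+1 = 0 carry 1
  final carry 1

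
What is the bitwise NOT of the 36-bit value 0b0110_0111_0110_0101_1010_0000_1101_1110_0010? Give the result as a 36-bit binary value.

0b100110001001101001011111001000011101

Invert each bit: 011001110110010110100000110111100010 → 100110001001101001011111001000011101.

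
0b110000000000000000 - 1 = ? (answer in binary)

The trailing 16 digits are 0, so subtracting 1 borrows through: they become 1 and the next digit up decrements.

0b101111111111111111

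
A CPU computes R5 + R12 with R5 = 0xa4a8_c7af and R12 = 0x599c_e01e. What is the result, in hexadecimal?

0xfe45a7cd

Add column by column in base 16, right to left:
  f+e = d carry 1
  a+1+1 = c
  7+0 = 7
  c+e = a carry 1
  8+c+1 = 5 carry 1
  a+9+1 = 4 carry 1
  4+9+1 = e
  a+5 = f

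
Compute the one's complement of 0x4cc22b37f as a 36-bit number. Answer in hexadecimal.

0xb33dd4c80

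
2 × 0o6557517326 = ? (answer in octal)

0o15337236654

Multiply each base-8 digit by 2, carrying:
  6×2 = 12 → write 4 carry 1
  2×2+1 = 5 → write 5
  3×2 = 6 → write 6
  7×2 = 14 → write 6 carry 1
  1×2+1 = 3 → write 3
  5×2 = 10 → write 2 carry 1
  7×2+1 = 15 → write 7 carry 1
  5×2+1 = 11 → write 3 carry 1
  5×2+1 = 11 → write 3 carry 1
  6×2+1 = 13 → write 5 carry 1
  remaining carry: 1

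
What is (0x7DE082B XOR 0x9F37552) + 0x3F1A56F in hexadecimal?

0x121F22E8

First 0x7DE082B XOR 0x9F37552 = 0xE2D7D79.
Add column by column in base 16, right to left:
  9+F = 8 carry 1
  7+6+1 = E
  D+5 = 2 carry 1
  7+A+1 = 2 carry 1
  D+1+1 = F
  2+F = 1 carry 1
  E+3+1 = 2 carry 1
  final carry 1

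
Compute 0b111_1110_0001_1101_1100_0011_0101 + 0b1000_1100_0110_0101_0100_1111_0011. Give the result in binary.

Add column by column in base 2, right to left:
  1+1 = 0 carry 1
  0+1+1 = 0 carry 1
  1+0+1 = 0 carry 1
  0+0+1 = 1
  1+1 = 0 carry 1
  1+1+1 = 1 carry 1
  0+1+1 = 0 carry 1
  0+1+1 = 0 carry 1
  0+0+1 = 1
  0+0 = 0
  1+1 = 0 carry 1
  1+0+1 = 0 carry 1
  1+1+1 = 1 carry 1
  0+0+1 = 1
  1+1 = 0 carry 1
  1+0+1 = 0 carry 1
  1+0+1 = 0 carry 1
  0+1+1 = 0 carry 1
  0+1+1 = 0 carry 1
  0+0+1 = 1
  0+0 = 0
  1+0 = 1
  1+1 = 0 carry 1
  1+1+1 = 1 carry 1
  1+0+1 = 0 carry 1
  1+0+1 = 0 carry 1
  1+0+1 = 0 carry 1
  0+1+1 = 0 carry 1
  final carry 1

0b10000101010000011000100101000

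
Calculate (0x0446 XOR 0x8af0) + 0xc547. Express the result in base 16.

0x153fd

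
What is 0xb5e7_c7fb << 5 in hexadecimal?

0x16bcf8ff60

5 bits is not a whole number of base-16 digits; in binary: 10110101111001111100011111111011 << 5 = 1011010111100111110001111111101100000.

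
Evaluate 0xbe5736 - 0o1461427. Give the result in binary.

0b101101111111010000011111

0xbe5736 = 0b101111100101011100110110 in binary.
0o1461427 = 0b1100110001100010111 in binary.
Subtract column by column in base 2:
  0-1 → 1 (borrow)
  1-1-1 → 1 (borrow)
  1-1-1 → 1 (borrow)
  0-0-1 → 1 (borrow)
  1-1-1 → 1 (borrow)
  1-0-1 → 0
  0-0 → 0
  0-0 → 0
  1-1 → 0
  1-1 → 0
  1-0 → 1
  0-0 → 0
  1-0 → 1
  0-1 → 1 (borrow)
  1-1-1 → 1 (borrow)
  0-0-1 → 1 (borrow)
  0-0-1 → 1 (borrow)
  1-1-1 → 1 (borrow)
  1-1-1 → 1 (borrow)
  1-0-1 → 0
  1-0 → 1
  1-0 → 1
  0-0 → 0
  1-0 → 1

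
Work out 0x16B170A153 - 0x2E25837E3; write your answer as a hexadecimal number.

0x13CF186970

Subtract column by column in base 16:
  3-3 → 0
  5-E → 7 (borrow)
  1-7-1 → 9 (borrow)
  A-3-1 → 6
  0-8 → 8 (borrow)
  7-5-1 → 1
  1-2 → F (borrow)
  B-E-1 → C (borrow)
  6-2-1 → 3
  1-0 → 1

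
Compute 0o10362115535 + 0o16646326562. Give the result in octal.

Add column by column in base 8, right to left:
  5+2 = 7
  3+6 = 1 carry 1
  5+5+1 = 3 carry 1
  5+6+1 = 4 carry 1
  1+2+1 = 4
  1+3 = 4
  2+6 = 0 carry 1
  6+4+1 = 3 carry 1
  3+6+1 = 2 carry 1
  0+6+1 = 7
  1+1 = 2

0o27230444317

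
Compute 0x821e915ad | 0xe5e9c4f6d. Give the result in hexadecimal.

OR each hex digit independently (no carries):
  8|e=e, 2|5=7, 1|e=f, e|9=f, 9|c=d, 1|4=5, 5|f=f, a|6=e, d|d=d

0xe7ffd5fed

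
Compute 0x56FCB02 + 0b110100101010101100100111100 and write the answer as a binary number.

0b1100000001010010010000111110

0x56FCB02 = 0b101011011111100101100000010 in binary.
Add column by column in base 2, right to left:
  0+0 = 0
  1+0 = 1
  0+1 = 1
  0+1 = 1
  0+1 = 1
  0+1 = 1
  0+0 = 0
  0+0 = 0
  1+1 = 0 carry 1
  1+0+1 = 0 carry 1
  0+0+1 = 1
  1+1 = 0 carry 1
  0+1+1 = 0 carry 1
  0+0+1 = 1
  1+1 = 0 carry 1
  1+0+1 = 0 carry 1
  1+1+1 = 1 carry 1
  1+0+1 = 0 carry 1
  1+1+1 = 1 carry 1
  1+0+1 = 0 carry 1
  0+1+1 = 0 carry 1
  1+0+1 = 0 carry 1
  1+0+1 = 0 carry 1
  0+1+1 = 0 carry 1
  1+0+1 = 0 carry 1
  0+1+1 = 0 carry 1
  1+1+1 = 1 carry 1
  final carry 1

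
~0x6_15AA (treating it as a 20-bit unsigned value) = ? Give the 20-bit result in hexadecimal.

Each hex digit d becomes F−d:
  6→9, 1→E, 5→A, A→5, A→5

0x9EA55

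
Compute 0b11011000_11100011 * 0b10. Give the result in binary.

Multiply each base-2 digit by 2, carrying:
  1×2 = 2 → write 0 carry 1
  1×2+1 = 3 → write 1 carry 1
  0×2+1 = 1 → write 1
  0×2 = 0 → write 0
  0×2 = 0 → write 0
  1×2 = 2 → write 0 carry 1
  1×2+1 = 3 → write 1 carry 1
  1×2+1 = 3 → write 1 carry 1
  0×2+1 = 1 → write 1
  0×2 = 0 → write 0
  0×2 = 0 → write 0
  1×2 = 2 → write 0 carry 1
  1×2+1 = 3 → write 1 carry 1
  0×2+1 = 1 → write 1
  1×2 = 2 → write 0 carry 1
  1×2+1 = 3 → write 1 carry 1
  remaining carry: 1

0b11011000111000110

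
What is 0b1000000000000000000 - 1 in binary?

The trailing 18 digits are 0, so subtracting 1 borrows through: they become 1 and the next digit up decrements.

0b111111111111111111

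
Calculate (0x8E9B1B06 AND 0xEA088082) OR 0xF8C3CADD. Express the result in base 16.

0xFACBCADF

0x8E9B1B06 AND 0xEA088082 = 0x8A080002.
Then OR with 0xF8C3CADD.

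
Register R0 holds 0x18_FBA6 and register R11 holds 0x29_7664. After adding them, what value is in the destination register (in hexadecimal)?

0x42720A

Add column by column in base 16, right to left:
  6+4 = A
  A+6 = 0 carry 1
  B+6+1 = 2 carry 1
  F+7+1 = 7 carry 1
  8+9+1 = 2 carry 1
  1+2+1 = 4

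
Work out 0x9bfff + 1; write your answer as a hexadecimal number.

0x9c000

The trailing 3 digits are F (max in base 16), so adding 1 cascades: they roll to 0 and the next digit up increments.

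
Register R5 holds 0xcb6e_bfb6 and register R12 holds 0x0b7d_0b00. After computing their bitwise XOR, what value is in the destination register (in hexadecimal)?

XOR each hex digit independently (no carries):
  c^0=c, b^b=0, 6^7=1, e^d=3, b^0=b, f^b=4, b^0=b, 6^0=6

0xc013b4b6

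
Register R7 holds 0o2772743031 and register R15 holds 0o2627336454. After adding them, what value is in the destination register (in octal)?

Add column by column in base 8, right to left:
  1+4 = 5
  3+5 = 0 carry 1
  0+4+1 = 5
  3+6 = 1 carry 1
  4+3+1 = 0 carry 1
  7+3+1 = 3 carry 1
  2+7+1 = 2 carry 1
  7+2+1 = 2 carry 1
  7+6+1 = 6 carry 1
  2+2+1 = 5

0o5622301505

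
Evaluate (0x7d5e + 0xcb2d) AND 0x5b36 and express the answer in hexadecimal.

0x4802

Add column by column in base 16, right to left:
  e+d = b carry 1
  5+2+1 = 8
  d+b = 8 carry 1
  7+c+1 = 4 carry 1
  final carry 1
Sum = 0x1488b; now AND with 0x5b36:
  1&0=0, 4&5=4, 8&b=8, 8&3=0, b&6=2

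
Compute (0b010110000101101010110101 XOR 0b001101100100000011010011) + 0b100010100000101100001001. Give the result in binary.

First 0b010110000101101010110101 XOR 0b001101100100000011010011 = 0b011011100001101001100110.
Add column by column in base 2, right to left:
  0+1 = 1
  1+0 = 1
  1+0 = 1
  0+1 = 1
  0+0 = 0
  1+0 = 1
  1+0 = 1
  0+0 = 0
  0+1 = 1
  1+1 = 0 carry 1
  0+0+1 = 1
  1+1 = 0 carry 1
  1+0+1 = 0 carry 1
  0+0+1 = 1
  0+0 = 0
  0+0 = 0
  0+0 = 0
  1+1 = 0 carry 1
  1+0+1 = 0 carry 1
  1+1+1 = 1 carry 1
  0+0+1 = 1
  1+0 = 1
  1+0 = 1
  0+1 = 1

0b111110000010010101101111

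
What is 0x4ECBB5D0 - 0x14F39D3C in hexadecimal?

Subtract column by column in base 16:
  0-C → 4 (borrow)
  D-3-1 → 9
  5-D → 8 (borrow)
  B-9-1 → 1
  B-3 → 8
  C-F → D (borrow)
  E-4-1 → 9
  4-1 → 3

0x39D81894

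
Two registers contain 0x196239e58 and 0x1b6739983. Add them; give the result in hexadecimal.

Add column by column in base 16, right to left:
  8+3 = b
  5+8 = d
  e+9 = 7 carry 1
  9+9+1 = 3 carry 1
  3+3+1 = 7
  2+7 = 9
  6+6 = c
  9+b = 4 carry 1
  1+1+1 = 3

0x34c9737db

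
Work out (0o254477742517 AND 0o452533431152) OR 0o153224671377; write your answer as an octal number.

0o254477742517 AND 0o452533431152 = 0o050433400112.
Then OR with 0o153224671377.

0o153637671377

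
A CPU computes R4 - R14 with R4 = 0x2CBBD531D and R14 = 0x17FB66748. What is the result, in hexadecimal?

Subtract column by column in base 16:
  D-8 → 5
  1-4 → D (borrow)
  3-7-1 → B (borrow)
  5-6-1 → E (borrow)
  D-6-1 → 6
  B-B → 0
  B-F → C (borrow)
  C-7-1 → 4
  2-1 → 1

0x14C06EBD5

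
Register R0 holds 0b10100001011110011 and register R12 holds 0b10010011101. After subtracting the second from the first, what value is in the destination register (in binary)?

Subtract column by column in base 2:
  1-1 → 0
  1-0 → 1
  0-1 → 1 (borrow)
  0-1-1 → 0 (borrow)
  1-1-1 → 1 (borrow)
  1-0-1 → 0
  1-0 → 1
  1-1 → 0
  0-0 → 0
  1-0 → 1
  0-1 → 1 (borrow)
  0-0-1 → 1 (borrow)
  0-0-1 → 1 (borrow)
  0-0-1 → 1 (borrow)
  1-0-1 → 0
  0-0 → 0
  1-0 → 1

0b10011111001010110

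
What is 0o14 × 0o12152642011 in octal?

0o172401630154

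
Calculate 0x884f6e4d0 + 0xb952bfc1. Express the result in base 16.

Add column by column in base 16, right to left:
  0+1 = 1
  d+c = 9 carry 1
  4+f+1 = 4 carry 1
  e+b+1 = a carry 1
  6+2+1 = 9
  f+5 = 4 carry 1
  4+9+1 = e
  8+b = 3 carry 1
  8+0+1 = 9

0x93e49a491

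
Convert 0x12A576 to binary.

0b100101010010101110110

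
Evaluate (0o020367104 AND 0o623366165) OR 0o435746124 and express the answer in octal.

0o435766124

0o020367104 AND 0o623366165 = 0o020366104.
Then OR with 0o435746124.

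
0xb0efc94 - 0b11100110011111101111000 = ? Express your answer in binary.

0xb0efc94 = 0b1011000011101111110010010100 in binary.
Subtract column by column in base 2:
  0-0 → 0
  0-0 → 0
  1-0 → 1
  0-1 → 1 (borrow)
  1-1-1 → 1 (borrow)
  0-1-1 → 0 (borrow)
  0-1-1 → 0 (borrow)
  1-0-1 → 0
  0-1 → 1 (borrow)
  0-1-1 → 0 (borrow)
  1-1-1 → 1 (borrow)
  1-1-1 → 1 (borrow)
  1-1-1 → 1 (borrow)
  1-1-1 → 1 (borrow)
  1-0-1 → 0
  1-0 → 1
  0-1 → 1 (borrow)
  1-1-1 → 1 (borrow)
  1-0-1 → 0
  1-0 → 1
  0-1 → 1 (borrow)
  0-1-1 → 0 (borrow)
  0-1-1 → 0 (borrow)
  0-0-1 → 1 (borrow)
  1-0-1 → 0
  1-0 → 1
  0-0 → 0
  1-0 → 1

0b1010100110111011110100011100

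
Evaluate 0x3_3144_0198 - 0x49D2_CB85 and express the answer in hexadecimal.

Subtract column by column in base 16:
  8-5 → 3
  9-8 → 1
  1-B → 6 (borrow)
  0-C-1 → 3 (borrow)
  4-2-1 → 1
  4-D → 7 (borrow)
  1-9-1 → 7 (borrow)
  3-4-1 → E (borrow)
  3-0-1 → 2

0x2E7713613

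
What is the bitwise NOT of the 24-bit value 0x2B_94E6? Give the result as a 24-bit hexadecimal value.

Each hex digit d becomes F−d:
  2→D, B→4, 9→6, 4→B, E→1, 6→9

0xD46B19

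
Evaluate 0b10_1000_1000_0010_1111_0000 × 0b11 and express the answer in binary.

Multiply each base-2 digit by 3, carrying:
  0×3 = 0 → write 0
  0×3 = 0 → write 0
  0×3 = 0 → write 0
  0×3 = 0 → write 0
  1×3 = 3 → write 1 carry 1
  1×3+1 = 4 → write 0 carry 2
  1×3+2 = 5 → write 1 carry 2
  1×3+2 = 5 → write 1 carry 2
  0×3+2 = 2 → write 0 carry 1
  1×3+1 = 4 → write 0 carry 2
  0×3+2 = 2 → write 0 carry 1
  0×3+1 = 1 → write 1
  0×3 = 0 → write 0
  0×3 = 0 → write 0
  0×3 = 0 → write 0
  1×3 = 3 → write 1 carry 1
  0×3+1 = 1 → write 1
  0×3 = 0 → write 0
  0×3 = 0 → write 0
  1×3 = 3 → write 1 carry 1
  0×3+1 = 1 → write 1
  1×3 = 3 → write 1 carry 1
  remaining carry: 1

0b11110011000100011010000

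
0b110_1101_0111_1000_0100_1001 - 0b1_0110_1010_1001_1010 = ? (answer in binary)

Subtract column by column in base 2:
  1-0 → 1
  0-1 → 1 (borrow)
  0-0-1 → 1 (borrow)
  1-1-1 → 1 (borrow)
  0-1-1 → 0 (borrow)
  0-0-1 → 1 (borrow)
  1-0-1 → 0
  0-1 → 1 (borrow)
  0-0-1 → 1 (borrow)
  0-1-1 → 0 (borrow)
  0-0-1 → 1 (borrow)
  1-1-1 → 1 (borrow)
  1-0-1 → 0
  1-1 → 0
  1-1 → 0
  0-0 → 0
  1-1 → 0
  0-0 → 0
  1-0 → 1
  1-0 → 1
  0-0 → 0
  1-0 → 1
  1-0 → 1

0b11011000000110110101111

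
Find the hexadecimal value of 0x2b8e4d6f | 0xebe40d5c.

0xebee4d7f

OR each hex digit independently (no carries):
  2|e=e, b|b=b, 8|e=e, e|4=e, 4|0=4, d|d=d, 6|5=7, f|c=f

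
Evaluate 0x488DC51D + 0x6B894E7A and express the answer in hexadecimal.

0xB4171397

Add column by column in base 16, right to left:
  D+A = 7 carry 1
  1+7+1 = 9
  5+E = 3 carry 1
  C+4+1 = 1 carry 1
  D+9+1 = 7 carry 1
  8+8+1 = 1 carry 1
  8+B+1 = 4 carry 1
  4+6+1 = B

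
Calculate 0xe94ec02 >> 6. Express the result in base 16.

6 bits is not a whole number of base-16 digits; in binary: 1110100101001110110000000010 >> 6 = 1110100101001110110000.

0x3a53b0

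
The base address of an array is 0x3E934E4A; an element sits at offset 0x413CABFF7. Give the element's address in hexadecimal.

0x4525E0E41

Add column by column in base 16, right to left:
  A+7 = 1 carry 1
  4+F+1 = 4 carry 1
  E+F+1 = E carry 1
  4+B+1 = 0 carry 1
  3+A+1 = E
  9+C = 5 carry 1
  E+3+1 = 2 carry 1
  3+1+1 = 5
  0+4 = 4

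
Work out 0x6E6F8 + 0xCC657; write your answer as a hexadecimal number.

0x13AD4F

Add column by column in base 16, right to left:
  8+7 = F
  F+5 = 4 carry 1
  6+6+1 = D
  E+C = A carry 1
  6+C+1 = 3 carry 1
  final carry 1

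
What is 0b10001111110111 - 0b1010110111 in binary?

0b10000101000000

Subtract column by column in base 2:
  1-1 → 0
  1-1 → 0
  1-1 → 0
  0-0 → 0
  1-1 → 0
  1-1 → 0
  1-0 → 1
  1-1 → 0
  1-0 → 1
  1-1 → 0
  0-0 → 0
  0-0 → 0
  0-0 → 0
  1-0 → 1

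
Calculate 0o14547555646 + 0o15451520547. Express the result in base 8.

0o32221276415

Add column by column in base 8, right to left:
  6+7 = 5 carry 1
  4+4+1 = 1 carry 1
  6+5+1 = 4 carry 1
  5+0+1 = 6
  5+2 = 7
  5+5 = 2 carry 1
  7+1+1 = 1 carry 1
  4+5+1 = 2 carry 1
  5+4+1 = 2 carry 1
  4+5+1 = 2 carry 1
  1+1+1 = 3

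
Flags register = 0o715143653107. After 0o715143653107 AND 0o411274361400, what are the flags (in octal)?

0o411040241000

AND each oct digit independently (no carries):
  7&4=4, 1&1=1, 5&1=1, 1&2=0, 4&7=4, 3&4=0, 6&3=2, 5&6=4, 3&1=1, 1&4=0, 0&0=0, 7&0=0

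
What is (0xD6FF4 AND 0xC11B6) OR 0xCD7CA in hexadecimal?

0xCD7FE

0xD6FF4 AND 0xC11B6 = 0xC01B4.
Then OR with 0xCD7CA.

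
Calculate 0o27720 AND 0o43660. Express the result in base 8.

0o03620

AND each oct digit independently (no carries):
  2&4=0, 7&3=3, 7&6=6, 2&6=2, 0&0=0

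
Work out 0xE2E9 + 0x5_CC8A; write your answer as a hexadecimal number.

Add column by column in base 16, right to left:
  9+A = 3 carry 1
  E+8+1 = 7 carry 1
  2+C+1 = F
  E+C = A carry 1
  0+5+1 = 6

0x6AF73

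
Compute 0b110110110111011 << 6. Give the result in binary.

Left shift by 6: append 6 zero bits.

0b110110110111011000000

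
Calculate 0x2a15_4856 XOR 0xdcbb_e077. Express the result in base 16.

0xf6aea821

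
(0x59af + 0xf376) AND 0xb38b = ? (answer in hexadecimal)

Add column by column in base 16, right to left:
  f+6 = 5 carry 1
  a+7+1 = 2 carry 1
  9+3+1 = d
  5+f = 4 carry 1
  final carry 1
Sum = 0x14d25; now AND with 0xb38b:
  1&0=0, 4&b=0, d&3=1, 2&8=0, 5&b=1

0x101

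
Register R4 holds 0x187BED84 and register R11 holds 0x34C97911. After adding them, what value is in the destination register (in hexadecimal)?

Add column by column in base 16, right to left:
  4+1 = 5
  8+1 = 9
  D+9 = 6 carry 1
  E+7+1 = 6 carry 1
  B+9+1 = 5 carry 1
  7+C+1 = 4 carry 1
  8+4+1 = D
  1+3 = 4

0x4D456695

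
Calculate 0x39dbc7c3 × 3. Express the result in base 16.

Multiply each base-16 digit by 3, carrying:
  3×3 = 9 → write 9
  c×3 = 36 → write 4 carry 2
  7×3+2 = 23 → write 7 carry 1
  c×3+1 = 37 → write 5 carry 2
  b×3+2 = 35 → write 3 carry 2
  d×3+2 = 41 → write 9 carry 2
  9×3+2 = 29 → write d carry 1
  3×3+1 = 10 → write a

0xad935749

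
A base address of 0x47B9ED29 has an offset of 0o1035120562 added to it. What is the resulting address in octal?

0o12013507233

0x47B9ED29 = 0o10756366451 in octal.
Add column by column in base 8, right to left:
  1+2 = 3
  5+6 = 3 carry 1
  4+5+1 = 2 carry 1
  6+0+1 = 7
  6+2 = 0 carry 1
  3+1+1 = 5
  6+5 = 3 carry 1
  5+3+1 = 1 carry 1
  7+0+1 = 0 carry 1
  0+1+1 = 2
  1+0 = 1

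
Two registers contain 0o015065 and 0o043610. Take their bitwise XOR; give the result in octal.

0o056675

XOR each oct digit independently (no carries):
  0^0=0, 1^4=5, 5^3=6, 0^6=6, 6^1=7, 5^0=5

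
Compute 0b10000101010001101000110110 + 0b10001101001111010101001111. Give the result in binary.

0b100010010100000111110000101

Add column by column in base 2, right to left:
  0+1 = 1
  1+1 = 0 carry 1
  1+1+1 = 1 carry 1
  0+1+1 = 0 carry 1
  1+0+1 = 0 carry 1
  1+0+1 = 0 carry 1
  0+1+1 = 0 carry 1
  0+0+1 = 1
  0+1 = 1
  1+0 = 1
  0+1 = 1
  1+0 = 1
  1+1 = 0 carry 1
  0+1+1 = 0 carry 1
  0+1+1 = 0 carry 1
  0+1+1 = 0 carry 1
  1+0+1 = 0 carry 1
  0+0+1 = 1
  1+1 = 0 carry 1
  0+0+1 = 1
  1+1 = 0 carry 1
  0+1+1 = 0 carry 1
  0+0+1 = 1
  0+0 = 0
  0+0 = 0
  1+1 = 0 carry 1
  final carry 1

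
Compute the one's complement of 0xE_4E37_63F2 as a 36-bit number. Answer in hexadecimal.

Each hex digit d becomes F−d:
  E→1, 4→B, E→1, 3→C, 7→8, 6→9, 3→C, F→0, 2→D

0x1B1C89C0D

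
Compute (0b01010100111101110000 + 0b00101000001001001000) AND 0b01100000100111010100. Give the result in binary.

Add column by column in base 2, right to left:
  0+0 = 0
  0+0 = 0
  0+0 = 0
  0+1 = 1
  1+0 = 1
  1+0 = 1
  1+1 = 0 carry 1
  0+0+1 = 1
  1+0 = 1
  1+1 = 0 carry 1
  1+0+1 = 0 carry 1
  1+0+1 = 0 carry 1
  0+0+1 = 1
  0+0 = 0
  1+0 = 1
  0+1 = 1
  1+0 = 1
  0+1 = 1
  1+0 = 1
Sum = 0b1111101000110111000; now AND with 0b01100000100111010100:
  01111101000110111000
& 01100000100111010100
= 01100000000110010000

0b1100000000110010000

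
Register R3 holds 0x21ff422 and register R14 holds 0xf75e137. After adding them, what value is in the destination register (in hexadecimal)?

0x1195d559

Add column by column in base 16, right to left:
  2+7 = 9
  2+3 = 5
  4+1 = 5
  f+e = d carry 1
  f+5+1 = 5 carry 1
  1+7+1 = 9
  2+f = 1 carry 1
  final carry 1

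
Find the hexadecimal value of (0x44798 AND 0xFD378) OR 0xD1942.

0xD5B5A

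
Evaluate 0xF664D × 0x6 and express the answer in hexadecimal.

0x5C65CE

Multiply each base-16 digit by 6, carrying:
  D×6 = 78 → write E carry 4
  4×6+4 = 28 → write C carry 1
  6×6+1 = 37 → write 5 carry 2
  6×6+2 = 38 → write 6 carry 2
  F×6+2 = 92 → write C carry 5
  remaining carry: 5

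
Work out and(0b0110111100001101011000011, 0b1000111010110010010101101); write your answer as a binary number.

AND bit by bit (1 only where both bits are 1):
  0110111100001101011000011
& 1000111010110010010101101
= 0000111000000000010000001

0b0000111000000000010000001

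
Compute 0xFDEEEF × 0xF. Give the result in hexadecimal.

Multiply each base-16 digit by 15, carrying:
  F×15 = 225 → write 1 carry 14
  E×15+14 = 224 → write 0 carry 14
  E×15+14 = 224 → write 0 carry 14
  E×15+14 = 224 → write 0 carry 14
  D×15+14 = 209 → write 1 carry 13
  F×15+13 = 238 → write E carry 14
  remaining carry: E

0xEE10001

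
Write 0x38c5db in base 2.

0b1110001100010111011011

Expand each hex digit to 4 bits: 3=0011 8=1000 c=1100 5=0101 d=1101 b=1011.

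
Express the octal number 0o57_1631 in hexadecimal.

Each octal digit is 3 bits: 5=101 7=111 1=001 6=110 3=011 1=001.
Group the bits into nibbles: 0010 1111 0011 1001 1001 → 2F399.

0x2F399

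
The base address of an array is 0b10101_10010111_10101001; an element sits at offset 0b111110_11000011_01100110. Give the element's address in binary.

Add column by column in base 2, right to left:
  1+0 = 1
  0+1 = 1
  0+1 = 1
  1+0 = 1
  0+0 = 0
  1+1 = 0 carry 1
  0+1+1 = 0 carry 1
  1+0+1 = 0 carry 1
  1+1+1 = 1 carry 1
  1+1+1 = 1 carry 1
  1+0+1 = 0 carry 1
  0+0+1 = 1
  1+0 = 1
  0+0 = 0
  0+1 = 1
  1+1 = 0 carry 1
  1+0+1 = 0 carry 1
  0+1+1 = 0 carry 1
  1+1+1 = 1 carry 1
  0+1+1 = 0 carry 1
  1+1+1 = 1 carry 1
  0+1+1 = 0 carry 1
  final carry 1

0b10101000101101100001111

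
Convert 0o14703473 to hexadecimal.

0x33873b

Each octal digit is 3 bits: 1=001 4=100 7=111 0=000 3=011 4=100 7=111 3=011.
Group the bits into nibbles: 0011 0011 1000 0111 0011 1011 → 33873b.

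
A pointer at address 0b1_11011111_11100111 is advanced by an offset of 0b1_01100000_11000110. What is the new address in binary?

Add column by column in base 2, right to left:
  1+0 = 1
  1+1 = 0 carry 1
  1+1+1 = 1 carry 1
  0+0+1 = 1
  0+0 = 0
  1+0 = 1
  1+1 = 0 carry 1
  1+1+1 = 1 carry 1
  1+0+1 = 0 carry 1
  1+0+1 = 0 carry 1
  1+0+1 = 0 carry 1
  1+0+1 = 0 carry 1
  1+0+1 = 0 carry 1
  0+1+1 = 0 carry 1
  1+1+1 = 1 carry 1
  1+0+1 = 0 carry 1
  1+1+1 = 1 carry 1
  final carry 1

0b110100000010101101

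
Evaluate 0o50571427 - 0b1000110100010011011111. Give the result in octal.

0o37727070

0b1000110100010011011111 = 0o10642337 in octal.
Subtract column by column in base 8:
  7-7 → 0
  2-3 → 7 (borrow)
  4-3-1 → 0
  1-2 → 7 (borrow)
  7-4-1 → 2
  5-6 → 7 (borrow)
  0-0-1 → 7 (borrow)
  5-1-1 → 3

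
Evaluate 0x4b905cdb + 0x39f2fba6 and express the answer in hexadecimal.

Add column by column in base 16, right to left:
  b+6 = 1 carry 1
  d+a+1 = 8 carry 1
  c+b+1 = 8 carry 1
  5+f+1 = 5 carry 1
  0+2+1 = 3
  9+f = 8 carry 1
  b+9+1 = 5 carry 1
  4+3+1 = 8

0x85835881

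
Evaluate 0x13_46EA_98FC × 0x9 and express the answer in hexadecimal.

Multiply each base-16 digit by 9, carrying:
  C×9 = 108 → write C carry 6
  F×9+6 = 141 → write D carry 8
  8×9+8 = 80 → write 0 carry 5
  9×9+5 = 86 → write 6 carry 5
  A×9+5 = 95 → write F carry 5
  E×9+5 = 131 → write 3 carry 8
  6×9+8 = 62 → write E carry 3
  4×9+3 = 39 → write 7 carry 2
  3×9+2 = 29 → write D carry 1
  1×9+1 = 10 → write A

0xAD7E3F60DC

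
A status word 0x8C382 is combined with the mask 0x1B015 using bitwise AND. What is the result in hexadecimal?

0x08000

AND each hex digit independently (no carries):
  8&1=0, C&B=8, 3&0=0, 8&1=0, 2&5=0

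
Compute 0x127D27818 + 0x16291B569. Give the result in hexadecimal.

0x28A642D81

Add column by column in base 16, right to left:
  8+9 = 1 carry 1
  1+6+1 = 8
  8+5 = D
  7+B = 2 carry 1
  2+1+1 = 4
  D+9 = 6 carry 1
  7+2+1 = A
  2+6 = 8
  1+1 = 2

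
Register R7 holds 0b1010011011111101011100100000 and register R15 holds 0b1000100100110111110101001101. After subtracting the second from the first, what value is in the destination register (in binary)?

Subtract column by column in base 2:
  0-1 → 1 (borrow)
  0-0-1 → 1 (borrow)
  0-1-1 → 0 (borrow)
  0-1-1 → 0 (borrow)
  0-0-1 → 1 (borrow)
  1-0-1 → 0
  0-1 → 1 (borrow)
  0-0-1 → 1 (borrow)
  1-1-1 → 1 (borrow)
  1-0-1 → 0
  1-1 → 0
  0-1 → 1 (borrow)
  1-1-1 → 1 (borrow)
  0-1-1 → 0 (borrow)
  1-1-1 → 1 (borrow)
  1-0-1 → 0
  1-1 → 0
  1-1 → 0
  1-0 → 1
  1-0 → 1
  0-1 → 1 (borrow)
  1-0-1 → 0
  1-0 → 1
  0-1 → 1 (borrow)
  0-0-1 → 1 (borrow)
  1-0-1 → 0
  0-0 → 0
  1-1 → 0

0b1110111000101100111010011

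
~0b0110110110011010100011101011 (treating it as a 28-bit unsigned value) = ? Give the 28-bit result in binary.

Invert each bit: 0110110110011010100011101011 → 1001001001100101011100010100.

0b1001001001100101011100010100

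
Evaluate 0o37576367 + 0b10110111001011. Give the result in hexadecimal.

0x7F2AC2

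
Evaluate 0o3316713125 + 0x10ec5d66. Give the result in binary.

0o3316713125 = 0b11011001110111001011001010101 in binary.
0x10ec5d66 = 0b10000111011000101110101100110 in binary.
Add column by column in base 2, right to left:
  1+0 = 1
  0+1 = 1
  1+1 = 0 carry 1
  0+0+1 = 1
  1+0 = 1
  0+1 = 1
  1+1 = 0 carry 1
  0+0+1 = 1
  0+1 = 1
  1+0 = 1
  1+1 = 0 carry 1
  0+1+1 = 0 carry 1
  1+1+1 = 1 carry 1
  0+0+1 = 1
  0+1 = 1
  1+0 = 1
  1+0 = 1
  1+0 = 1
  0+1 = 1
  1+1 = 0 carry 1
  1+0+1 = 0 carry 1
  1+1+1 = 1 carry 1
  0+1+1 = 0 carry 1
  0+1+1 = 0 carry 1
  1+0+1 = 0 carry 1
  1+0+1 = 0 carry 1
  0+0+1 = 1
  1+0 = 1
  1+1 = 0 carry 1
  final carry 1

0b101100001001111111001110111011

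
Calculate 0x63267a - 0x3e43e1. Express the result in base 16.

0x24e299

Subtract column by column in base 16:
  a-1 → 9
  7-e → 9 (borrow)
  6-3-1 → 2
  2-4 → e (borrow)
  3-e-1 → 4 (borrow)
  6-3-1 → 2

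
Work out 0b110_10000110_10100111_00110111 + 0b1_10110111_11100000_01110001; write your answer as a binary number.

0b1000001111101000011110101000

Add column by column in base 2, right to left:
  1+1 = 0 carry 1
  1+0+1 = 0 carry 1
  1+0+1 = 0 carry 1
  0+0+1 = 1
  1+1 = 0 carry 1
  1+1+1 = 1 carry 1
  0+1+1 = 0 carry 1
  0+0+1 = 1
  1+0 = 1
  1+0 = 1
  1+0 = 1
  0+0 = 0
  0+0 = 0
  1+1 = 0 carry 1
  0+1+1 = 0 carry 1
  1+1+1 = 1 carry 1
  0+1+1 = 0 carry 1
  1+1+1 = 1 carry 1
  1+1+1 = 1 carry 1
  0+0+1 = 1
  0+1 = 1
  0+1 = 1
  0+0 = 0
  1+1 = 0 carry 1
  0+1+1 = 0 carry 1
  1+0+1 = 0 carry 1
  1+0+1 = 0 carry 1
  final carry 1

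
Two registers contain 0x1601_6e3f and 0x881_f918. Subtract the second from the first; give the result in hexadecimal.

0xd7f7527

Subtract column by column in base 16:
  f-8 → 7
  3-1 → 2
  e-9 → 5
  6-f → 7 (borrow)
  1-1-1 → f (borrow)
  0-8-1 → 7 (borrow)
  6-8-1 → d (borrow)
  1-0-1 → 0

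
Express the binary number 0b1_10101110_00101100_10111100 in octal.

0o153426274

Group the bits in threes: 001 101 011 100 010 110 010 111 100 → 153426274.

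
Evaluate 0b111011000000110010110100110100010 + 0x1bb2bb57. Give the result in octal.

0o76363022371

0b111011000000110010110100110100010 = 0o73006264642 in octal.
0x1bb2bb57 = 0o3354535527 in octal.
Add column by column in base 8, right to left:
  2+7 = 1 carry 1
  4+2+1 = 7
  6+5 = 3 carry 1
  4+5+1 = 2 carry 1
  6+3+1 = 2 carry 1
  2+5+1 = 0 carry 1
  6+4+1 = 3 carry 1
  0+5+1 = 6
  0+3 = 3
  3+3 = 6
  7+0 = 7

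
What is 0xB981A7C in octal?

0o1346015174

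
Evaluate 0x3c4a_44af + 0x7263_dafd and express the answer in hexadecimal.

0xaeae1fac

Add column by column in base 16, right to left:
  f+d = c carry 1
  a+f+1 = a carry 1
  4+a+1 = f
  4+d = 1 carry 1
  a+3+1 = e
  4+6 = a
  c+2 = e
  3+7 = a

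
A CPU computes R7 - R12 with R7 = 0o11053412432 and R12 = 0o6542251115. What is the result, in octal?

0o2311141315

Subtract column by column in base 8:
  2-5 → 5 (borrow)
  3-1-1 → 1
  4-1 → 3
  2-1 → 1
  1-5 → 4 (borrow)
  4-2-1 → 1
  3-2 → 1
  5-4 → 1
  0-5 → 3 (borrow)
  1-6-1 → 2 (borrow)
  1-0-1 → 0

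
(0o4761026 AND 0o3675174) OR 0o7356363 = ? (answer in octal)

0o4761026 AND 0o3675174 = 0o0661024.
Then OR with 0o7356363.

0o7777367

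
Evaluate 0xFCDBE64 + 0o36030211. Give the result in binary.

0b10000010001011110111011101101

0xFCDBE64 = 0b1111110011011011111001100100 in binary.
0o36030211 = 0b11110000011000010001001 in binary.
Add column by column in base 2, right to left:
  0+1 = 1
  0+0 = 0
  1+0 = 1
  0+1 = 1
  0+0 = 0
  1+0 = 1
  1+0 = 1
  0+1 = 1
  0+0 = 0
  1+0 = 1
  1+0 = 1
  1+0 = 1
  1+1 = 0 carry 1
  1+1+1 = 1 carry 1
  0+0+1 = 1
  1+0 = 1
  1+0 = 1
  0+0 = 0
  1+0 = 1
  1+1 = 0 carry 1
  0+1+1 = 0 carry 1
  0+1+1 = 0 carry 1
  1+1+1 = 1 carry 1
  1+0+1 = 0 carry 1
  1+0+1 = 0 carry 1
  1+0+1 = 0 carry 1
  1+0+1 = 0 carry 1
  1+0+1 = 0 carry 1
  final carry 1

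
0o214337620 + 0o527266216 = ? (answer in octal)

Add column by column in base 8, right to left:
  0+6 = 6
  2+1 = 3
  6+2 = 0 carry 1
  7+6+1 = 6 carry 1
  3+6+1 = 2 carry 1
  3+2+1 = 6
  4+7 = 3 carry 1
  1+2+1 = 4
  2+5 = 7

0o743626036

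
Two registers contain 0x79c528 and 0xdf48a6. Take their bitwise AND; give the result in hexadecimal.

AND each hex digit independently (no carries):
  7&d=5, 9&f=9, c&4=4, 5&8=0, 2&a=2, 8&6=0

0x594020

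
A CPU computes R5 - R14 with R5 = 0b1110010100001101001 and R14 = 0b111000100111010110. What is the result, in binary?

0b111001111010010011

Subtract column by column in base 2:
  1-0 → 1
  0-1 → 1 (borrow)
  0-1-1 → 0 (borrow)
  1-0-1 → 0
  0-1 → 1 (borrow)
  1-0-1 → 0
  1-1 → 0
  0-1 → 1 (borrow)
  0-1-1 → 0 (borrow)
  0-0-1 → 1 (borrow)
  0-0-1 → 1 (borrow)
  1-1-1 → 1 (borrow)
  0-0-1 → 1 (borrow)
  1-0-1 → 0
  0-0 → 0
  0-1 → 1 (borrow)
  1-1-1 → 1 (borrow)
  1-1-1 → 1 (borrow)
  1-0-1 → 0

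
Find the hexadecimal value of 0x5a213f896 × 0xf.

0x547f2b90ca

Multiply each base-16 digit by 15, carrying:
  6×15 = 90 → write a carry 5
  9×15+5 = 140 → write c carry 8
  8×15+8 = 128 → write 0 carry 8
  f×15+8 = 233 → write 9 carry 14
  3×15+14 = 59 → write b carry 3
  1×15+3 = 18 → write 2 carry 1
  2×15+1 = 31 → write f carry 1
  a×15+1 = 151 → write 7 carry 9
  5×15+9 = 84 → write 4 carry 5
  remaining carry: 5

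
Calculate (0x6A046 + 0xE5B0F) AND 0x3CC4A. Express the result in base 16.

0xC840

Add column by column in base 16, right to left:
  6+F = 5 carry 1
  4+0+1 = 5
  0+B = B
  A+5 = F
  6+E = 4 carry 1
  final carry 1
Sum = 0x14FB55; now AND with 0x3CC4A:
  1&0=0, 4&3=0, F&C=C, B&C=8, 5&4=4, 5&A=0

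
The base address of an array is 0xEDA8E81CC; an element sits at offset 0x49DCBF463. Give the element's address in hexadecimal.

0x13785A762F

Add column by column in base 16, right to left:
  C+3 = F
  C+6 = 2 carry 1
  1+4+1 = 6
  8+F = 7 carry 1
  E+B+1 = A carry 1
  8+C+1 = 5 carry 1
  A+D+1 = 8 carry 1
  D+9+1 = 7 carry 1
  E+4+1 = 3 carry 1
  final carry 1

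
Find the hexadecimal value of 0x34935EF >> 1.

1 bits is not a whole number of base-16 digits; in binary: 11010010010011010111101111 >> 1 = 1101001001001101011110111.

0x1A49AF7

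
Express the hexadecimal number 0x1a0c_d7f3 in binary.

Expand each hex digit to 4 bits: 1=0001 a=1010 0=0000 c=1100 d=1101 7=0111 f=1111 3=0011.

0b11010000011001101011111110011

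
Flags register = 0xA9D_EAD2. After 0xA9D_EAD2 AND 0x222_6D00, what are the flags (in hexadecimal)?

AND each hex digit independently (no carries):
  A&2=2, 9&2=0, D&2=0, E&6=6, A&D=8, D&0=0, 2&0=0

0x2006800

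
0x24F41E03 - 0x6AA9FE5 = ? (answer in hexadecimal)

0x1E497E1E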